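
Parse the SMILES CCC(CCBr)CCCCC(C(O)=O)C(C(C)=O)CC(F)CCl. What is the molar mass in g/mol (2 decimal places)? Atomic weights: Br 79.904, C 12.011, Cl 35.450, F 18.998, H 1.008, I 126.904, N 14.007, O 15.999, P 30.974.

First, the molecular formula is C17H29BrClFO3 (counting implicit H from valence).
  Br: 1 × 79.904 = 79.904
  C: 17 × 12.011 = 204.187
  Cl: 1 × 35.450 = 35.450
  F: 1 × 18.998 = 18.998
  H: 29 × 1.008 = 29.232
  O: 3 × 15.999 = 47.997
Sum: 1×79.904 + 17×12.011 + 1×35.450 + 1×18.998 + 29×1.008 + 3×15.999 = 415.768 → 415.77 g/mol.

415.77 g/mol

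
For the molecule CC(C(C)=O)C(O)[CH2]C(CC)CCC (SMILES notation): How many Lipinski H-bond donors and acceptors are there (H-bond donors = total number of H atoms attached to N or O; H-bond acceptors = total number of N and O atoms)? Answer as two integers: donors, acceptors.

Donors: find every N or O and count the H atoms it carries.
  atom 5 (O): bond orders sum to 2 → 0 H
  atom 7 (O): bond orders sum to 1 → 1 H
Lipinski HBD = 1.
Acceptors: N atoms = 0, O atoms = 2 → HBA = 2.

1, 2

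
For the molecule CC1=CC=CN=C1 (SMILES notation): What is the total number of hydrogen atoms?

Walk through each heavy atom and fill implicit hydrogens from standard valence (C 4, N 3, O 2, S 2, halogen 1):
  atom 1: C, bond orders sum to 1 (valence 4) → 3 H
  atom 2: C, bond orders sum to 4 (valence 4) → 0 H
  atom 3: C, bond orders sum to 3 (valence 4) → 1 H
  atom 4: C, bond orders sum to 3 (valence 4) → 1 H
  atom 5: C, bond orders sum to 3 (valence 4) → 1 H
  atom 6: N, bond orders sum to 3 (valence 3) → 0 H
  atom 7: C, bond orders sum to 3 (valence 4) → 1 H
Total hydrogens: 7.

7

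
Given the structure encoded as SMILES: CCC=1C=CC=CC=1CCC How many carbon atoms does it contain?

Count every carbon token in the SMILES (each C, including those in ring-closure positions and inside branches).
Carbon count: 11.

11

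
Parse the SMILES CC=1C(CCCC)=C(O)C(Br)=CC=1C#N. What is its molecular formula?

C12H14BrNO

Walk through each heavy atom and fill implicit hydrogens from standard valence (C 4, N 3, O 2, S 2, halogen 1):
  atom 1: C, bond orders sum to 1 (valence 4) → 3 H
  atom 2: C, bond orders sum to 4 (valence 4) → 0 H
  atom 3: C, bond orders sum to 4 (valence 4) → 0 H
  atom 4: C, bond orders sum to 2 (valence 4) → 2 H
  atom 5: C, bond orders sum to 2 (valence 4) → 2 H
  atom 6: C, bond orders sum to 2 (valence 4) → 2 H
  atom 7: C, bond orders sum to 1 (valence 4) → 3 H
  atom 8: C, bond orders sum to 4 (valence 4) → 0 H
  atom 9: O, bond orders sum to 1 (valence 2) → 1 H
  atom 10: C, bond orders sum to 4 (valence 4) → 0 H
  atom 11: Br (halogen, monovalent) → 0 H
  atom 12: C, bond orders sum to 3 (valence 4) → 1 H
  atom 13: C, bond orders sum to 4 (valence 4) → 0 H
  atom 14: C, bond orders sum to 4 (valence 4) → 0 H
  atom 15: N, bond orders sum to 3 (valence 3) → 0 H
Totals → C:12, H:14, Br:1, N:1, O:1.
In Hill order: C12H14BrNO.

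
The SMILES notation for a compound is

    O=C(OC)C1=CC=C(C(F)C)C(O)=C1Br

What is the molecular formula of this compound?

Walk through each heavy atom and fill implicit hydrogens from standard valence (C 4, N 3, O 2, S 2, halogen 1):
  atom 1: O, bond orders sum to 2 (valence 2) → 0 H
  atom 2: C, bond orders sum to 4 (valence 4) → 0 H
  atom 3: O, bond orders sum to 2 (valence 2) → 0 H
  atom 4: C, bond orders sum to 1 (valence 4) → 3 H
  atom 5: C, bond orders sum to 4 (valence 4) → 0 H
  atom 6: C, bond orders sum to 3 (valence 4) → 1 H
  atom 7: C, bond orders sum to 3 (valence 4) → 1 H
  atom 8: C, bond orders sum to 4 (valence 4) → 0 H
  atom 9: C, bond orders sum to 3 (valence 4) → 1 H
  atom 10: F (halogen, monovalent) → 0 H
  atom 11: C, bond orders sum to 1 (valence 4) → 3 H
  atom 12: C, bond orders sum to 4 (valence 4) → 0 H
  atom 13: O, bond orders sum to 1 (valence 2) → 1 H
  atom 14: C, bond orders sum to 4 (valence 4) → 0 H
  atom 15: Br (halogen, monovalent) → 0 H
Totals → C:10, H:10, Br:1, F:1, O:3.

C10H10BrFO3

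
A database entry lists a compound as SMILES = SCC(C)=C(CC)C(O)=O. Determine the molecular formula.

C7H12O2S

Walk through each heavy atom and fill implicit hydrogens from standard valence (C 4, N 3, O 2, S 2, halogen 1):
  atom 1: S, bond orders sum to 1 (valence 2) → 1 H
  atom 2: C, bond orders sum to 2 (valence 4) → 2 H
  atom 3: C, bond orders sum to 4 (valence 4) → 0 H
  atom 4: C, bond orders sum to 1 (valence 4) → 3 H
  atom 5: C, bond orders sum to 4 (valence 4) → 0 H
  atom 6: C, bond orders sum to 2 (valence 4) → 2 H
  atom 7: C, bond orders sum to 1 (valence 4) → 3 H
  atom 8: C, bond orders sum to 4 (valence 4) → 0 H
  atom 9: O, bond orders sum to 1 (valence 2) → 1 H
  atom 10: O, bond orders sum to 2 (valence 2) → 0 H
Totals → C:7, H:12, O:2, S:1.
In Hill order: C7H12O2S.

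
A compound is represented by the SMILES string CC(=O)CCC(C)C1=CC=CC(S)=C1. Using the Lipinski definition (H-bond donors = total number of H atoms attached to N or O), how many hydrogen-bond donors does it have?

0

Donors: find every N or O and count the H atoms it carries.
  atom 3 (O): bond orders sum to 2 → 0 H
Lipinski HBD = 0.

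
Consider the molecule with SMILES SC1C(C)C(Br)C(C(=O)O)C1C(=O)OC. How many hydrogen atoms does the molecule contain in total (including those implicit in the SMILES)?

13

Walk through each heavy atom and fill implicit hydrogens from standard valence (C 4, N 3, O 2, S 2, halogen 1):
  atom 1: S, bond orders sum to 1 (valence 2) → 1 H
  atom 2: C, bond orders sum to 3 (valence 4) → 1 H
  atom 3: C, bond orders sum to 3 (valence 4) → 1 H
  atom 4: C, bond orders sum to 1 (valence 4) → 3 H
  atom 5: C, bond orders sum to 3 (valence 4) → 1 H
  atom 6: Br (halogen, monovalent) → 0 H
  atom 7: C, bond orders sum to 3 (valence 4) → 1 H
  atom 8: C, bond orders sum to 4 (valence 4) → 0 H
  atom 9: O, bond orders sum to 2 (valence 2) → 0 H
  atom 10: O, bond orders sum to 1 (valence 2) → 1 H
  atom 11: C, bond orders sum to 3 (valence 4) → 1 H
  atom 12: C, bond orders sum to 4 (valence 4) → 0 H
  atom 13: O, bond orders sum to 2 (valence 2) → 0 H
  atom 14: O, bond orders sum to 2 (valence 2) → 0 H
  atom 15: C, bond orders sum to 1 (valence 4) → 3 H
Total hydrogens: 13.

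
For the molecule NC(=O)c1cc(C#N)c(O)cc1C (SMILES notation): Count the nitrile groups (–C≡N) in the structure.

1

The nitrile motif appears at heavy-atom position 7 in the SMILES.
Other groups present: 1 amide, 1 hydroxyl.
Nitrile count: 1.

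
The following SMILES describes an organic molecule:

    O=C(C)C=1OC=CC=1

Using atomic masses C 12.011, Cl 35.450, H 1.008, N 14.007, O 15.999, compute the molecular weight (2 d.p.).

110.11 g/mol

First, the molecular formula is C6H6O2 (counting implicit H from valence).
  C: 6 × 12.011 = 72.066
  H: 6 × 1.008 = 6.048
  O: 2 × 15.999 = 31.998
Sum: 6×12.011 + 6×1.008 + 2×15.999 = 110.112 → 110.11 g/mol.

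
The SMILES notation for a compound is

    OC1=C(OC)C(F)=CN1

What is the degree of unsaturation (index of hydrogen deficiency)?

3

Degree of unsaturation = (number of rings) + (number of π bonds).
Ring closures in the SMILES: 1.
π bonds: 2 double bonds (each 1 DoU) → 2 DoU from unsaturation.
Total DoU = 1 + 2 = 3.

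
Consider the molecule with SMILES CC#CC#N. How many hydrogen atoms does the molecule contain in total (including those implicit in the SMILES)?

Walk through each heavy atom and fill implicit hydrogens from standard valence (C 4, N 3, O 2, S 2, halogen 1):
  atom 1: C, bond orders sum to 1 (valence 4) → 3 H
  atom 2: C, bond orders sum to 4 (valence 4) → 0 H
  atom 3: C, bond orders sum to 4 (valence 4) → 0 H
  atom 4: C, bond orders sum to 4 (valence 4) → 0 H
  atom 5: N, bond orders sum to 3 (valence 3) → 0 H
Total hydrogens: 3.

3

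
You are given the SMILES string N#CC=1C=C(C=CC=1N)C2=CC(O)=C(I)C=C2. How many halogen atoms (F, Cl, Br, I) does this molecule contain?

Halogen atoms appear at heavy-atom position 15 (1×I).
Other groups present: 1 hydroxyl, 1 nitrile, 1 primary amine.
Halogen count: 1.

1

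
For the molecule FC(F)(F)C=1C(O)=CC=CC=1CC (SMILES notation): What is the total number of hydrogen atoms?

Walk through each heavy atom and fill implicit hydrogens from standard valence (C 4, N 3, O 2, S 2, halogen 1):
  atom 1: F (halogen, monovalent) → 0 H
  atom 2: C, bond orders sum to 4 (valence 4) → 0 H
  atom 3: F (halogen, monovalent) → 0 H
  atom 4: F (halogen, monovalent) → 0 H
  atom 5: C, bond orders sum to 4 (valence 4) → 0 H
  atom 6: C, bond orders sum to 4 (valence 4) → 0 H
  atom 7: O, bond orders sum to 1 (valence 2) → 1 H
  atom 8: C, bond orders sum to 3 (valence 4) → 1 H
  atom 9: C, bond orders sum to 3 (valence 4) → 1 H
  atom 10: C, bond orders sum to 3 (valence 4) → 1 H
  atom 11: C, bond orders sum to 4 (valence 4) → 0 H
  atom 12: C, bond orders sum to 2 (valence 4) → 2 H
  atom 13: C, bond orders sum to 1 (valence 4) → 3 H
Total hydrogens: 9.

9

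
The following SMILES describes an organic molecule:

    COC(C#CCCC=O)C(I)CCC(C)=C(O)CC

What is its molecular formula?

C15H23IO3

Walk through each heavy atom and fill implicit hydrogens from standard valence (C 4, N 3, O 2, S 2, halogen 1):
  atom 1: C, bond orders sum to 1 (valence 4) → 3 H
  atom 2: O, bond orders sum to 2 (valence 2) → 0 H
  atom 3: C, bond orders sum to 3 (valence 4) → 1 H
  atom 4: C, bond orders sum to 4 (valence 4) → 0 H
  atom 5: C, bond orders sum to 4 (valence 4) → 0 H
  atom 6: C, bond orders sum to 2 (valence 4) → 2 H
  atom 7: C, bond orders sum to 2 (valence 4) → 2 H
  atom 8: C, bond orders sum to 3 (valence 4) → 1 H
  atom 9: O, bond orders sum to 2 (valence 2) → 0 H
  atom 10: C, bond orders sum to 3 (valence 4) → 1 H
  atom 11: I (halogen, monovalent) → 0 H
  atom 12: C, bond orders sum to 2 (valence 4) → 2 H
  atom 13: C, bond orders sum to 2 (valence 4) → 2 H
  atom 14: C, bond orders sum to 4 (valence 4) → 0 H
  atom 15: C, bond orders sum to 1 (valence 4) → 3 H
  atom 16: C, bond orders sum to 4 (valence 4) → 0 H
  atom 17: O, bond orders sum to 1 (valence 2) → 1 H
  atom 18: C, bond orders sum to 2 (valence 4) → 2 H
  atom 19: C, bond orders sum to 1 (valence 4) → 3 H
Totals → C:15, H:23, I:1, O:3.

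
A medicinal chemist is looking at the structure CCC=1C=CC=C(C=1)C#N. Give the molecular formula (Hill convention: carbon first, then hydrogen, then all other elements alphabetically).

Walk through each heavy atom and fill implicit hydrogens from standard valence (C 4, N 3, O 2, S 2, halogen 1):
  atom 1: C, bond orders sum to 1 (valence 4) → 3 H
  atom 2: C, bond orders sum to 2 (valence 4) → 2 H
  atom 3: C, bond orders sum to 4 (valence 4) → 0 H
  atom 4: C, bond orders sum to 3 (valence 4) → 1 H
  atom 5: C, bond orders sum to 3 (valence 4) → 1 H
  atom 6: C, bond orders sum to 3 (valence 4) → 1 H
  atom 7: C, bond orders sum to 4 (valence 4) → 0 H
  atom 8: C, bond orders sum to 3 (valence 4) → 1 H
  atom 9: C, bond orders sum to 4 (valence 4) → 0 H
  atom 10: N, bond orders sum to 3 (valence 3) → 0 H
Totals → C:9, H:9, N:1.
In Hill order: C9H9N.

C9H9N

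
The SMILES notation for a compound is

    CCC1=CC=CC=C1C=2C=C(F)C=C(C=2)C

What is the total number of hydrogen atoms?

Walk through each heavy atom and fill implicit hydrogens from standard valence (C 4, N 3, O 2, S 2, halogen 1):
  atom 1: C, bond orders sum to 1 (valence 4) → 3 H
  atom 2: C, bond orders sum to 2 (valence 4) → 2 H
  atom 3: C, bond orders sum to 4 (valence 4) → 0 H
  atom 4: C, bond orders sum to 3 (valence 4) → 1 H
  atom 5: C, bond orders sum to 3 (valence 4) → 1 H
  atom 6: C, bond orders sum to 3 (valence 4) → 1 H
  atom 7: C, bond orders sum to 3 (valence 4) → 1 H
  atom 8: C, bond orders sum to 4 (valence 4) → 0 H
  atom 9: C, bond orders sum to 4 (valence 4) → 0 H
  atom 10: C, bond orders sum to 3 (valence 4) → 1 H
  atom 11: C, bond orders sum to 4 (valence 4) → 0 H
  atom 12: F (halogen, monovalent) → 0 H
  atom 13: C, bond orders sum to 3 (valence 4) → 1 H
  atom 14: C, bond orders sum to 4 (valence 4) → 0 H
  atom 15: C, bond orders sum to 3 (valence 4) → 1 H
  atom 16: C, bond orders sum to 1 (valence 4) → 3 H
Total hydrogens: 15.

15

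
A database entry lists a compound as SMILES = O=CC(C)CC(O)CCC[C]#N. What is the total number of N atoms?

1

Scan the SMILES for N atoms (remember two-letter symbols like Cl and Br are single atoms).
Nitrogen count: 1.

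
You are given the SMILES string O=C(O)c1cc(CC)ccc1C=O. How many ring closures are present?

1

In SMILES, each pair of matching ring-closure digits denotes one ring-closing bond; the number of such bonds equals the number of independent rings.
Ring-closure bonds here: 1.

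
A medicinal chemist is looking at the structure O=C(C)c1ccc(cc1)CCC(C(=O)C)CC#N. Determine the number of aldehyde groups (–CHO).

0

Scan the SMILES for the aldehyde motif — none present.
Groups that are present: 2 ketone, 1 nitrile.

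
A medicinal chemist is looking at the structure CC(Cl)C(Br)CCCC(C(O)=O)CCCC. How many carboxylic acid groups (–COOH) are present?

The carboxylic acid motif appears at heavy-atom position 10 in the SMILES.
Carboxylic acid count: 1.

1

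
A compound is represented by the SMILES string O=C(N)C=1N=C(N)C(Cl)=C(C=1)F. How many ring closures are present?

In SMILES, each pair of matching ring-closure digits denotes one ring-closing bond; the number of such bonds equals the number of independent rings.
Ring-closure bonds here: 1.

1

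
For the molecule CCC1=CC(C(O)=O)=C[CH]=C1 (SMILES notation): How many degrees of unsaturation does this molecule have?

5

Molecular formula: C9H10O2.
DoU = (2C + 2 + N − H − X) / 2, where X is the halogen count and O/S are ignored.
    = (2·9 + 2 + 0 − 10 − 0) / 2 = 10 / 2 = 5.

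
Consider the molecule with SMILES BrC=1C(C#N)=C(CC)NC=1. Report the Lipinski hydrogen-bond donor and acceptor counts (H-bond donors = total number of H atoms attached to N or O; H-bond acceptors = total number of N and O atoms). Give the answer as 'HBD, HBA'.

Donors: find every N or O and count the H atoms it carries.
  atom 5 (N): bond orders sum to 3 → 0 H
  atom 9 (N): bond orders sum to 2 → 1 H
Lipinski HBD = 1.
Acceptors: N atoms = 2, O atoms = 0 → HBA = 2.

1, 2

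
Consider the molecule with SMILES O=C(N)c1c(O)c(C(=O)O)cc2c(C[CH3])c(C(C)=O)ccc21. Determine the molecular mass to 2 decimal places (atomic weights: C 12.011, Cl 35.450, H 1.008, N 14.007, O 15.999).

First, the molecular formula is C16H15NO5 (counting implicit H from valence).
  C: 16 × 12.011 = 192.176
  H: 15 × 1.008 = 15.120
  N: 1 × 14.007 = 14.007
  O: 5 × 15.999 = 79.995
Sum: 16×12.011 + 15×1.008 + 1×14.007 + 5×15.999 = 301.298 → 301.30 g/mol.

301.30 g/mol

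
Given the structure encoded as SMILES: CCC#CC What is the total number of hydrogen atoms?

Walk through each heavy atom and fill implicit hydrogens from standard valence (C 4, N 3, O 2, S 2, halogen 1):
  atom 1: C, bond orders sum to 1 (valence 4) → 3 H
  atom 2: C, bond orders sum to 2 (valence 4) → 2 H
  atom 3: C, bond orders sum to 4 (valence 4) → 0 H
  atom 4: C, bond orders sum to 4 (valence 4) → 0 H
  atom 5: C, bond orders sum to 1 (valence 4) → 3 H
Total hydrogens: 8.

8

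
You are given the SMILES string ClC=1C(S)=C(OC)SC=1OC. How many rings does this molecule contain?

In SMILES, each pair of matching ring-closure digits denotes one ring-closing bond; the number of such bonds equals the number of independent rings.
Ring-closure bonds here: 1.

1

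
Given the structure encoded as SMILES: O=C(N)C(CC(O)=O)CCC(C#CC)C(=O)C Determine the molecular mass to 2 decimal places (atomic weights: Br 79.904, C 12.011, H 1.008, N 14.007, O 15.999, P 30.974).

239.27 g/mol

First, the molecular formula is C12H17NO4 (counting implicit H from valence).
  C: 12 × 12.011 = 144.132
  H: 17 × 1.008 = 17.136
  N: 1 × 14.007 = 14.007
  O: 4 × 15.999 = 63.996
Sum: 12×12.011 + 17×1.008 + 1×14.007 + 4×15.999 = 239.271 → 239.27 g/mol.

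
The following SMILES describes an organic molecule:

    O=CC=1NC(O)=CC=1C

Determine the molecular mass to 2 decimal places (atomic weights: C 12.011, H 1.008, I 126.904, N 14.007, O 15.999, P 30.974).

First, the molecular formula is C6H7NO2 (counting implicit H from valence).
  C: 6 × 12.011 = 72.066
  H: 7 × 1.008 = 7.056
  N: 1 × 14.007 = 14.007
  O: 2 × 15.999 = 31.998
Sum: 6×12.011 + 7×1.008 + 1×14.007 + 2×15.999 = 125.127 → 125.13 g/mol.

125.13 g/mol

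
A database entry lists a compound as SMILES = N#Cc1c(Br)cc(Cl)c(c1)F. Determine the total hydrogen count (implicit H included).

2

Walk through each heavy atom and fill implicit hydrogens from standard valence (C 4, N 3, O 2, S 2, halogen 1); for lowercase aromatic atoms, an aromatic c carries 1 H when it has two neighbours and 0 H with three, and aromatic n carries 0 H:
  atom 1: N, bond orders sum to 3 (valence 3) → 0 H
  atom 2: C, bond orders sum to 4 (valence 4) → 0 H
  atom 3: aromatic c, 3 neighbours → 0 H
  atom 4: aromatic c, 3 neighbours → 0 H
  atom 5: Br (halogen, monovalent) → 0 H
  atom 6: aromatic c, 2 neighbours → 1 H
  atom 7: aromatic c, 3 neighbours → 0 H
  atom 8: Cl (halogen, monovalent) → 0 H
  atom 9: aromatic c, 3 neighbours → 0 H
  atom 10: aromatic c, 2 neighbours → 1 H
  atom 11: F (halogen, monovalent) → 0 H
Total hydrogens: 2.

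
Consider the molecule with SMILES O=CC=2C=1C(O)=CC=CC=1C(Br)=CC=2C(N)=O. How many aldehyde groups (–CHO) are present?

The aldehyde motif appears at heavy-atom position 2 in the SMILES.
Other groups present: 1 amide, 1 hydroxyl.
Aldehyde count: 1.

1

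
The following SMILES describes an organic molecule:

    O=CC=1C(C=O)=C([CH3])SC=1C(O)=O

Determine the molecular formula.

Walk through each heavy atom and fill implicit hydrogens from standard valence (C 4, N 3, O 2, S 2, halogen 1):
  atom 1: O, bond orders sum to 2 (valence 2) → 0 H
  atom 2: C, bond orders sum to 3 (valence 4) → 1 H
  atom 3: C, bond orders sum to 4 (valence 4) → 0 H
  atom 4: C, bond orders sum to 4 (valence 4) → 0 H
  atom 5: C, bond orders sum to 3 (valence 4) → 1 H
  atom 6: O, bond orders sum to 2 (valence 2) → 0 H
  atom 7: C, bond orders sum to 4 (valence 4) → 0 H
  atom 8: C with explicit H count 3
  atom 9: S, bond orders sum to 2 (valence 2) → 0 H
  atom 10: C, bond orders sum to 4 (valence 4) → 0 H
  atom 11: C, bond orders sum to 4 (valence 4) → 0 H
  atom 12: O, bond orders sum to 1 (valence 2) → 1 H
  atom 13: O, bond orders sum to 2 (valence 2) → 0 H
Totals → C:8, H:6, O:4, S:1.

C8H6O4S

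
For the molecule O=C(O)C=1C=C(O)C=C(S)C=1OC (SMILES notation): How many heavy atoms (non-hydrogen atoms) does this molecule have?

Every atom symbol written in the SMILES (organic subset) is one heavy atom; implicit H are not written.
Heavy atoms by element → C:8, O:4, S:1.
Total: 13.

13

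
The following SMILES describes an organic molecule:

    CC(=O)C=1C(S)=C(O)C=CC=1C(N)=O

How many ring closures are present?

1

In SMILES, each pair of matching ring-closure digits denotes one ring-closing bond; the number of such bonds equals the number of independent rings.
Ring-closure bonds here: 1.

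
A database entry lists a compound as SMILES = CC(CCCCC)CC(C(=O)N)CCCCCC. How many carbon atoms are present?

16

Count every carbon token in the SMILES (each C, including those in ring-closure positions and inside branches).
Carbon count: 16.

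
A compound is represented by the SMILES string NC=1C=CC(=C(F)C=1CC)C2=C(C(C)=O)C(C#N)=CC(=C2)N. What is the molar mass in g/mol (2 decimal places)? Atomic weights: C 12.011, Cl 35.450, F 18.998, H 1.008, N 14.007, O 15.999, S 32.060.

297.33 g/mol

First, the molecular formula is C17H16FN3O (counting implicit H from valence).
  C: 17 × 12.011 = 204.187
  F: 1 × 18.998 = 18.998
  H: 16 × 1.008 = 16.128
  N: 3 × 14.007 = 42.021
  O: 1 × 15.999 = 15.999
Sum: 17×12.011 + 1×18.998 + 16×1.008 + 3×14.007 + 1×15.999 = 297.333 → 297.33 g/mol.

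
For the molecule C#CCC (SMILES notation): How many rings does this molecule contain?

In SMILES, each pair of matching ring-closure digits denotes one ring-closing bond; the number of such bonds equals the number of independent rings.
Ring-closure bonds here: 0.

0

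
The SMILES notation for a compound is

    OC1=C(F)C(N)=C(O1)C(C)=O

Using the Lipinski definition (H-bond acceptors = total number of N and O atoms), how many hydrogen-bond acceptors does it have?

N atoms: 1; O atoms: 3.
Lipinski HBA = 1 + 3 = 4.

4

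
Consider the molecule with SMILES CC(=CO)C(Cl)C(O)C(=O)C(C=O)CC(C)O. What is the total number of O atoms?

5

Scan the SMILES for O atoms (remember two-letter symbols like Cl and Br are single atoms).
Oxygen count: 5.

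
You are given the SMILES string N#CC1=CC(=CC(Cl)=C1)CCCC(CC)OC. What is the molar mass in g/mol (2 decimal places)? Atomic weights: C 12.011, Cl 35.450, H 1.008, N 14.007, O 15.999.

First, the molecular formula is C14H18ClNO (counting implicit H from valence).
  C: 14 × 12.011 = 168.154
  Cl: 1 × 35.450 = 35.450
  H: 18 × 1.008 = 18.144
  N: 1 × 14.007 = 14.007
  O: 1 × 15.999 = 15.999
Sum: 14×12.011 + 1×35.450 + 18×1.008 + 1×14.007 + 1×15.999 = 251.754 → 251.75 g/mol.

251.75 g/mol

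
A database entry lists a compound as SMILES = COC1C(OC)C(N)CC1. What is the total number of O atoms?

Scan the SMILES for O atoms (remember two-letter symbols like Cl and Br are single atoms).
Oxygen count: 2.

2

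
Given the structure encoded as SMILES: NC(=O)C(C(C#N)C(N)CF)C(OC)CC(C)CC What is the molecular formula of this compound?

C13H24FN3O2

Walk through each heavy atom and fill implicit hydrogens from standard valence (C 4, N 3, O 2, S 2, halogen 1):
  atom 1: N, bond orders sum to 1 (valence 3) → 2 H
  atom 2: C, bond orders sum to 4 (valence 4) → 0 H
  atom 3: O, bond orders sum to 2 (valence 2) → 0 H
  atom 4: C, bond orders sum to 3 (valence 4) → 1 H
  atom 5: C, bond orders sum to 3 (valence 4) → 1 H
  atom 6: C, bond orders sum to 4 (valence 4) → 0 H
  atom 7: N, bond orders sum to 3 (valence 3) → 0 H
  atom 8: C, bond orders sum to 3 (valence 4) → 1 H
  atom 9: N, bond orders sum to 1 (valence 3) → 2 H
  atom 10: C, bond orders sum to 2 (valence 4) → 2 H
  atom 11: F (halogen, monovalent) → 0 H
  atom 12: C, bond orders sum to 3 (valence 4) → 1 H
  atom 13: O, bond orders sum to 2 (valence 2) → 0 H
  atom 14: C, bond orders sum to 1 (valence 4) → 3 H
  atom 15: C, bond orders sum to 2 (valence 4) → 2 H
  atom 16: C, bond orders sum to 3 (valence 4) → 1 H
  atom 17: C, bond orders sum to 1 (valence 4) → 3 H
  atom 18: C, bond orders sum to 2 (valence 4) → 2 H
  atom 19: C, bond orders sum to 1 (valence 4) → 3 H
Totals → C:13, H:24, F:1, N:3, O:2.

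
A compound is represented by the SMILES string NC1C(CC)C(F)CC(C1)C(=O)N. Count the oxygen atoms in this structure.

1

Scan the SMILES for O atoms (remember two-letter symbols like Cl and Br are single atoms).
Oxygen count: 1.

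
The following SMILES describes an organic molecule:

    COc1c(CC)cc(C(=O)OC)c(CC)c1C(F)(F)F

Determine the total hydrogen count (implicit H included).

17

Walk through each heavy atom and fill implicit hydrogens from standard valence (C 4, N 3, O 2, S 2, halogen 1); for lowercase aromatic atoms, an aromatic c carries 1 H when it has two neighbours and 0 H with three, and aromatic n carries 0 H:
  atom 1: C, bond orders sum to 1 (valence 4) → 3 H
  atom 2: O, bond orders sum to 2 (valence 2) → 0 H
  atom 3: aromatic c, 3 neighbours → 0 H
  atom 4: aromatic c, 3 neighbours → 0 H
  atom 5: C, bond orders sum to 2 (valence 4) → 2 H
  atom 6: C, bond orders sum to 1 (valence 4) → 3 H
  atom 7: aromatic c, 2 neighbours → 1 H
  atom 8: aromatic c, 3 neighbours → 0 H
  atom 9: C, bond orders sum to 4 (valence 4) → 0 H
  atom 10: O, bond orders sum to 2 (valence 2) → 0 H
  atom 11: O, bond orders sum to 2 (valence 2) → 0 H
  atom 12: C, bond orders sum to 1 (valence 4) → 3 H
  atom 13: aromatic c, 3 neighbours → 0 H
  atom 14: C, bond orders sum to 2 (valence 4) → 2 H
  atom 15: C, bond orders sum to 1 (valence 4) → 3 H
  atom 16: aromatic c, 3 neighbours → 0 H
  atom 17: C, bond orders sum to 4 (valence 4) → 0 H
  atom 18: F (halogen, monovalent) → 0 H
  atom 19: F (halogen, monovalent) → 0 H
  atom 20: F (halogen, monovalent) → 0 H
Total hydrogens: 17.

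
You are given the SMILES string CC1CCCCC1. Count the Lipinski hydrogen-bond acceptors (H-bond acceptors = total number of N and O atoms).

N atoms: 0; O atoms: 0.
Lipinski HBA = 0 + 0 = 0.

0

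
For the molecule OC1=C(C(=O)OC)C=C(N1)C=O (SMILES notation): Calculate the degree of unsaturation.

5

Molecular formula: C7H7NO4.
DoU = (2C + 2 + N − H − X) / 2, where X is the halogen count and O/S are ignored.
    = (2·7 + 2 + 1 − 7 − 0) / 2 = 10 / 2 = 5.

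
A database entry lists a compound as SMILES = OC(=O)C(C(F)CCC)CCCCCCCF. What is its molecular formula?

Walk through each heavy atom and fill implicit hydrogens from standard valence (C 4, N 3, O 2, S 2, halogen 1):
  atom 1: O, bond orders sum to 1 (valence 2) → 1 H
  atom 2: C, bond orders sum to 4 (valence 4) → 0 H
  atom 3: O, bond orders sum to 2 (valence 2) → 0 H
  atom 4: C, bond orders sum to 3 (valence 4) → 1 H
  atom 5: C, bond orders sum to 3 (valence 4) → 1 H
  atom 6: F (halogen, monovalent) → 0 H
  atom 7: C, bond orders sum to 2 (valence 4) → 2 H
  atom 8: C, bond orders sum to 2 (valence 4) → 2 H
  atom 9: C, bond orders sum to 1 (valence 4) → 3 H
  atom 10: C, bond orders sum to 2 (valence 4) → 2 H
  atom 11: C, bond orders sum to 2 (valence 4) → 2 H
  atom 12: C, bond orders sum to 2 (valence 4) → 2 H
  atom 13: C, bond orders sum to 2 (valence 4) → 2 H
  atom 14: C, bond orders sum to 2 (valence 4) → 2 H
  atom 15: C, bond orders sum to 2 (valence 4) → 2 H
  atom 16: C, bond orders sum to 2 (valence 4) → 2 H
  atom 17: F (halogen, monovalent) → 0 H
Totals → C:13, H:24, F:2, O:2.

C13H24F2O2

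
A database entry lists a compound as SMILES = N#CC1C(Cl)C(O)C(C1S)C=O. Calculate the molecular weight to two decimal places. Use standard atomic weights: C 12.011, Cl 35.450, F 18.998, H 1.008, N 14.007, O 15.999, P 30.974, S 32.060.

First, the molecular formula is C7H8ClNO2S (counting implicit H from valence).
  C: 7 × 12.011 = 84.077
  Cl: 1 × 35.450 = 35.450
  H: 8 × 1.008 = 8.064
  N: 1 × 14.007 = 14.007
  O: 2 × 15.999 = 31.998
  S: 1 × 32.060 = 32.060
Sum: 7×12.011 + 1×35.450 + 8×1.008 + 1×14.007 + 2×15.999 + 1×32.060 = 205.656 → 205.66 g/mol.

205.66 g/mol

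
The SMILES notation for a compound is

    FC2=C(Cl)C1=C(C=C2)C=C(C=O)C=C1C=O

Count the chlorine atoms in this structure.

1

Scan the SMILES for Cl atoms (remember two-letter symbols like Cl and Br are single atoms).
Chlorine count: 1.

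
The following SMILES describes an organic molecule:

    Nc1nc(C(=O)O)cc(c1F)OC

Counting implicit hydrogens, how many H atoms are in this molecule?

7

Walk through each heavy atom and fill implicit hydrogens from standard valence (C 4, N 3, O 2, S 2, halogen 1); for lowercase aromatic atoms, an aromatic c carries 1 H when it has two neighbours and 0 H with three, and aromatic n carries 0 H:
  atom 1: N, bond orders sum to 1 (valence 3) → 2 H
  atom 2: aromatic c, 3 neighbours → 0 H
  atom 3: aromatic n, 2 neighbours → 0 H
  atom 4: aromatic c, 3 neighbours → 0 H
  atom 5: C, bond orders sum to 4 (valence 4) → 0 H
  atom 6: O, bond orders sum to 2 (valence 2) → 0 H
  atom 7: O, bond orders sum to 1 (valence 2) → 1 H
  atom 8: aromatic c, 2 neighbours → 1 H
  atom 9: aromatic c, 3 neighbours → 0 H
  atom 10: aromatic c, 3 neighbours → 0 H
  atom 11: F (halogen, monovalent) → 0 H
  atom 12: O, bond orders sum to 2 (valence 2) → 0 H
  atom 13: C, bond orders sum to 1 (valence 4) → 3 H
Total hydrogens: 7.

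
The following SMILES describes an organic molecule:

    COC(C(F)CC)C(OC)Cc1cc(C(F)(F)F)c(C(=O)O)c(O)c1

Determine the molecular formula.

Walk through each heavy atom and fill implicit hydrogens from standard valence (C 4, N 3, O 2, S 2, halogen 1); for lowercase aromatic atoms, an aromatic c carries 1 H when it has two neighbours and 0 H with three, and aromatic n carries 0 H:
  atom 1: C, bond orders sum to 1 (valence 4) → 3 H
  atom 2: O, bond orders sum to 2 (valence 2) → 0 H
  atom 3: C, bond orders sum to 3 (valence 4) → 1 H
  atom 4: C, bond orders sum to 3 (valence 4) → 1 H
  atom 5: F (halogen, monovalent) → 0 H
  atom 6: C, bond orders sum to 2 (valence 4) → 2 H
  atom 7: C, bond orders sum to 1 (valence 4) → 3 H
  atom 8: C, bond orders sum to 3 (valence 4) → 1 H
  atom 9: O, bond orders sum to 2 (valence 2) → 0 H
  atom 10: C, bond orders sum to 1 (valence 4) → 3 H
  atom 11: C, bond orders sum to 2 (valence 4) → 2 H
  atom 12: aromatic c, 3 neighbours → 0 H
  atom 13: aromatic c, 2 neighbours → 1 H
  atom 14: aromatic c, 3 neighbours → 0 H
  atom 15: C, bond orders sum to 4 (valence 4) → 0 H
  atom 16: F (halogen, monovalent) → 0 H
  atom 17: F (halogen, monovalent) → 0 H
  atom 18: F (halogen, monovalent) → 0 H
  atom 19: aromatic c, 3 neighbours → 0 H
  atom 20: C, bond orders sum to 4 (valence 4) → 0 H
  atom 21: O, bond orders sum to 2 (valence 2) → 0 H
  atom 22: O, bond orders sum to 1 (valence 2) → 1 H
  atom 23: aromatic c, 3 neighbours → 0 H
  atom 24: O, bond orders sum to 1 (valence 2) → 1 H
  atom 25: aromatic c, 2 neighbours → 1 H
Totals → C:16, H:20, F:4, O:5.
In Hill order: C16H20F4O5.

C16H20F4O5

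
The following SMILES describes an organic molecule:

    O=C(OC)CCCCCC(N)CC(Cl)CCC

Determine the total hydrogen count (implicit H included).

Walk through each heavy atom and fill implicit hydrogens from standard valence (C 4, N 3, O 2, S 2, halogen 1):
  atom 1: O, bond orders sum to 2 (valence 2) → 0 H
  atom 2: C, bond orders sum to 4 (valence 4) → 0 H
  atom 3: O, bond orders sum to 2 (valence 2) → 0 H
  atom 4: C, bond orders sum to 1 (valence 4) → 3 H
  atom 5: C, bond orders sum to 2 (valence 4) → 2 H
  atom 6: C, bond orders sum to 2 (valence 4) → 2 H
  atom 7: C, bond orders sum to 2 (valence 4) → 2 H
  atom 8: C, bond orders sum to 2 (valence 4) → 2 H
  atom 9: C, bond orders sum to 2 (valence 4) → 2 H
  atom 10: C, bond orders sum to 3 (valence 4) → 1 H
  atom 11: N, bond orders sum to 1 (valence 3) → 2 H
  atom 12: C, bond orders sum to 2 (valence 4) → 2 H
  atom 13: C, bond orders sum to 3 (valence 4) → 1 H
  atom 14: Cl (halogen, monovalent) → 0 H
  atom 15: C, bond orders sum to 2 (valence 4) → 2 H
  atom 16: C, bond orders sum to 2 (valence 4) → 2 H
  atom 17: C, bond orders sum to 1 (valence 4) → 3 H
Total hydrogens: 26.

26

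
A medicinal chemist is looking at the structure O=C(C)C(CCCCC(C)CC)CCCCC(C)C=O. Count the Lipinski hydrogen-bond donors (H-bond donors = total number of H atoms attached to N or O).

0

Donors: find every N or O and count the H atoms it carries.
  atom 1 (O): bond orders sum to 2 → 0 H
  atom 20 (O): bond orders sum to 2 → 0 H
Lipinski HBD = 0.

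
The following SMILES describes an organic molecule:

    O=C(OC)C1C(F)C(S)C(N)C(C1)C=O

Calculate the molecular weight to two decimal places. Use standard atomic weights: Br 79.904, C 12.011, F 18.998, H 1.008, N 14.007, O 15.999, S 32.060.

First, the molecular formula is C9H14FNO3S (counting implicit H from valence).
  C: 9 × 12.011 = 108.099
  F: 1 × 18.998 = 18.998
  H: 14 × 1.008 = 14.112
  N: 1 × 14.007 = 14.007
  O: 3 × 15.999 = 47.997
  S: 1 × 32.060 = 32.060
Sum: 9×12.011 + 1×18.998 + 14×1.008 + 1×14.007 + 3×15.999 + 1×32.060 = 235.273 → 235.27 g/mol.

235.27 g/mol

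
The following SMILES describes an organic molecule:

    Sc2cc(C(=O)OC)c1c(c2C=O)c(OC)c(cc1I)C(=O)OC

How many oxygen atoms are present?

6

Scan the SMILES for O atoms (remember two-letter symbols like Cl and Br are single atoms).
Oxygen count: 6.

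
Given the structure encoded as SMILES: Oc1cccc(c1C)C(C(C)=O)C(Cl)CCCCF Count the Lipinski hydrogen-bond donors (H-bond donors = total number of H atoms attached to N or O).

Donors: find every N or O and count the H atoms it carries.
  atom 1 (O): bond orders sum to 1 → 1 H
  atom 12 (O): bond orders sum to 2 → 0 H
Lipinski HBD = 1.

1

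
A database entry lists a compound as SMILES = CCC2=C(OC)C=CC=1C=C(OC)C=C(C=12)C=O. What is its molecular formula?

Walk through each heavy atom and fill implicit hydrogens from standard valence (C 4, N 3, O 2, S 2, halogen 1):
  atom 1: C, bond orders sum to 1 (valence 4) → 3 H
  atom 2: C, bond orders sum to 2 (valence 4) → 2 H
  atom 3: C, bond orders sum to 4 (valence 4) → 0 H
  atom 4: C, bond orders sum to 4 (valence 4) → 0 H
  atom 5: O, bond orders sum to 2 (valence 2) → 0 H
  atom 6: C, bond orders sum to 1 (valence 4) → 3 H
  atom 7: C, bond orders sum to 3 (valence 4) → 1 H
  atom 8: C, bond orders sum to 3 (valence 4) → 1 H
  atom 9: C, bond orders sum to 4 (valence 4) → 0 H
  atom 10: C, bond orders sum to 3 (valence 4) → 1 H
  atom 11: C, bond orders sum to 4 (valence 4) → 0 H
  atom 12: O, bond orders sum to 2 (valence 2) → 0 H
  atom 13: C, bond orders sum to 1 (valence 4) → 3 H
  atom 14: C, bond orders sum to 3 (valence 4) → 1 H
  atom 15: C, bond orders sum to 4 (valence 4) → 0 H
  atom 16: C, bond orders sum to 4 (valence 4) → 0 H
  atom 17: C, bond orders sum to 3 (valence 4) → 1 H
  atom 18: O, bond orders sum to 2 (valence 2) → 0 H
Totals → C:15, H:16, O:3.
In Hill order: C15H16O3.

C15H16O3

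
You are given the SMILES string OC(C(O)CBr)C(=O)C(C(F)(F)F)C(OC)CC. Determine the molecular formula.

Walk through each heavy atom and fill implicit hydrogens from standard valence (C 4, N 3, O 2, S 2, halogen 1):
  atom 1: O, bond orders sum to 1 (valence 2) → 1 H
  atom 2: C, bond orders sum to 3 (valence 4) → 1 H
  atom 3: C, bond orders sum to 3 (valence 4) → 1 H
  atom 4: O, bond orders sum to 1 (valence 2) → 1 H
  atom 5: C, bond orders sum to 2 (valence 4) → 2 H
  atom 6: Br (halogen, monovalent) → 0 H
  atom 7: C, bond orders sum to 4 (valence 4) → 0 H
  atom 8: O, bond orders sum to 2 (valence 2) → 0 H
  atom 9: C, bond orders sum to 3 (valence 4) → 1 H
  atom 10: C, bond orders sum to 4 (valence 4) → 0 H
  atom 11: F (halogen, monovalent) → 0 H
  atom 12: F (halogen, monovalent) → 0 H
  atom 13: F (halogen, monovalent) → 0 H
  atom 14: C, bond orders sum to 3 (valence 4) → 1 H
  atom 15: O, bond orders sum to 2 (valence 2) → 0 H
  atom 16: C, bond orders sum to 1 (valence 4) → 3 H
  atom 17: C, bond orders sum to 2 (valence 4) → 2 H
  atom 18: C, bond orders sum to 1 (valence 4) → 3 H
Totals → C:10, H:16, Br:1, F:3, O:4.
In Hill order: C10H16BrF3O4.

C10H16BrF3O4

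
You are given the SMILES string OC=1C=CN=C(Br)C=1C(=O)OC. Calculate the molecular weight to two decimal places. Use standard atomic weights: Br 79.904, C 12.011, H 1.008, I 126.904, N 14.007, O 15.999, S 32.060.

232.03 g/mol

First, the molecular formula is C7H6BrNO3 (counting implicit H from valence).
  Br: 1 × 79.904 = 79.904
  C: 7 × 12.011 = 84.077
  H: 6 × 1.008 = 6.048
  N: 1 × 14.007 = 14.007
  O: 3 × 15.999 = 47.997
Sum: 1×79.904 + 7×12.011 + 6×1.008 + 1×14.007 + 3×15.999 = 232.033 → 232.03 g/mol.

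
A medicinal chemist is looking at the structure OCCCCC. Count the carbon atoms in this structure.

5

Count every carbon token in the SMILES (each C, including those in ring-closure positions and inside branches).
Carbon count: 5.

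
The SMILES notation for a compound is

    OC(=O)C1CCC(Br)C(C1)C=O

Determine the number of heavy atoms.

12

Every atom symbol written in the SMILES (organic subset) is one heavy atom; implicit H are not written.
Heavy atoms by element → Br:1, C:8, O:3.
Total: 12.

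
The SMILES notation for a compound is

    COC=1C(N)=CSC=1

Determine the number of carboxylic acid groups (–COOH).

0

Scan the SMILES for the carboxylic acid motif — none present.
Groups that are present: 1 ether, 1 primary amine.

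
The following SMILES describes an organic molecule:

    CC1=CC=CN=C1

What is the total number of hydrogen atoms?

7

Walk through each heavy atom and fill implicit hydrogens from standard valence (C 4, N 3, O 2, S 2, halogen 1):
  atom 1: C, bond orders sum to 1 (valence 4) → 3 H
  atom 2: C, bond orders sum to 4 (valence 4) → 0 H
  atom 3: C, bond orders sum to 3 (valence 4) → 1 H
  atom 4: C, bond orders sum to 3 (valence 4) → 1 H
  atom 5: C, bond orders sum to 3 (valence 4) → 1 H
  atom 6: N, bond orders sum to 3 (valence 3) → 0 H
  atom 7: C, bond orders sum to 3 (valence 4) → 1 H
Total hydrogens: 7.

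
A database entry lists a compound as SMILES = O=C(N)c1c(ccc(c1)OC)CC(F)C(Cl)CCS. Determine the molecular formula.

Walk through each heavy atom and fill implicit hydrogens from standard valence (C 4, N 3, O 2, S 2, halogen 1); for lowercase aromatic atoms, an aromatic c carries 1 H when it has two neighbours and 0 H with three, and aromatic n carries 0 H:
  atom 1: O, bond orders sum to 2 (valence 2) → 0 H
  atom 2: C, bond orders sum to 4 (valence 4) → 0 H
  atom 3: N, bond orders sum to 1 (valence 3) → 2 H
  atom 4: aromatic c, 3 neighbours → 0 H
  atom 5: aromatic c, 3 neighbours → 0 H
  atom 6: aromatic c, 2 neighbours → 1 H
  atom 7: aromatic c, 2 neighbours → 1 H
  atom 8: aromatic c, 3 neighbours → 0 H
  atom 9: aromatic c, 2 neighbours → 1 H
  atom 10: O, bond orders sum to 2 (valence 2) → 0 H
  atom 11: C, bond orders sum to 1 (valence 4) → 3 H
  atom 12: C, bond orders sum to 2 (valence 4) → 2 H
  atom 13: C, bond orders sum to 3 (valence 4) → 1 H
  atom 14: F (halogen, monovalent) → 0 H
  atom 15: C, bond orders sum to 3 (valence 4) → 1 H
  atom 16: Cl (halogen, monovalent) → 0 H
  atom 17: C, bond orders sum to 2 (valence 4) → 2 H
  atom 18: C, bond orders sum to 2 (valence 4) → 2 H
  atom 19: S, bond orders sum to 1 (valence 2) → 1 H
Totals → C:13, H:17, Cl:1, F:1, N:1, O:2, S:1.

C13H17ClFNO2S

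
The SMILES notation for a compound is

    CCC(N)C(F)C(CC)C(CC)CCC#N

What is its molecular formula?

C13H25FN2

Walk through each heavy atom and fill implicit hydrogens from standard valence (C 4, N 3, O 2, S 2, halogen 1):
  atom 1: C, bond orders sum to 1 (valence 4) → 3 H
  atom 2: C, bond orders sum to 2 (valence 4) → 2 H
  atom 3: C, bond orders sum to 3 (valence 4) → 1 H
  atom 4: N, bond orders sum to 1 (valence 3) → 2 H
  atom 5: C, bond orders sum to 3 (valence 4) → 1 H
  atom 6: F (halogen, monovalent) → 0 H
  atom 7: C, bond orders sum to 3 (valence 4) → 1 H
  atom 8: C, bond orders sum to 2 (valence 4) → 2 H
  atom 9: C, bond orders sum to 1 (valence 4) → 3 H
  atom 10: C, bond orders sum to 3 (valence 4) → 1 H
  atom 11: C, bond orders sum to 2 (valence 4) → 2 H
  atom 12: C, bond orders sum to 1 (valence 4) → 3 H
  atom 13: C, bond orders sum to 2 (valence 4) → 2 H
  atom 14: C, bond orders sum to 2 (valence 4) → 2 H
  atom 15: C, bond orders sum to 4 (valence 4) → 0 H
  atom 16: N, bond orders sum to 3 (valence 3) → 0 H
Totals → C:13, H:25, F:1, N:2.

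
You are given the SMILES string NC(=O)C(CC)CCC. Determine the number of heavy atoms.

9

Every atom symbol written in the SMILES (organic subset) is one heavy atom; implicit H are not written.
Heavy atoms by element → C:7, N:1, O:1.
Total: 9.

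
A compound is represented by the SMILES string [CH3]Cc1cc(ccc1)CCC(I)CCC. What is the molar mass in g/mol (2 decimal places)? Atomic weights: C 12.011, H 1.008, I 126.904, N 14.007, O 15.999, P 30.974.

316.23 g/mol

First, the molecular formula is C14H21I (counting implicit H from valence).
  C: 14 × 12.011 = 168.154
  H: 21 × 1.008 = 21.168
  I: 1 × 126.904 = 126.904
Sum: 14×12.011 + 21×1.008 + 1×126.904 = 316.226 → 316.23 g/mol.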